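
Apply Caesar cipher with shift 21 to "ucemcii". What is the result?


Caesar cipher: shift "ucemcii" by 21
  'u' (pos 20) + 21 = pos 15 = 'p'
  'c' (pos 2) + 21 = pos 23 = 'x'
  'e' (pos 4) + 21 = pos 25 = 'z'
  'm' (pos 12) + 21 = pos 7 = 'h'
  'c' (pos 2) + 21 = pos 23 = 'x'
  'i' (pos 8) + 21 = pos 3 = 'd'
  'i' (pos 8) + 21 = pos 3 = 'd'
Result: pxzhxdd

pxzhxdd


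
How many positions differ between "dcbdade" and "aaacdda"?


Comparing "dcbdade" and "aaacdda" position by position:
  Position 0: 'd' vs 'a' => DIFFER
  Position 1: 'c' vs 'a' => DIFFER
  Position 2: 'b' vs 'a' => DIFFER
  Position 3: 'd' vs 'c' => DIFFER
  Position 4: 'a' vs 'd' => DIFFER
  Position 5: 'd' vs 'd' => same
  Position 6: 'e' vs 'a' => DIFFER
Positions that differ: 6

6


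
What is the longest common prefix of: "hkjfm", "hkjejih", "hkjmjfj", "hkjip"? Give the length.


Words: hkjfm, hkjejih, hkjmjfj, hkjip
  Position 0: all 'h' => match
  Position 1: all 'k' => match
  Position 2: all 'j' => match
  Position 3: ('f', 'e', 'm', 'i') => mismatch, stop
LCP = "hkj" (length 3)

3


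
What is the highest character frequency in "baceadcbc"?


Input: baceadcbc
Character counts:
  'a': 2
  'b': 2
  'c': 3
  'd': 1
  'e': 1
Maximum frequency: 3

3


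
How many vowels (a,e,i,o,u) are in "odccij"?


Input: odccij
Checking each character:
  'o' at position 0: vowel (running total: 1)
  'd' at position 1: consonant
  'c' at position 2: consonant
  'c' at position 3: consonant
  'i' at position 4: vowel (running total: 2)
  'j' at position 5: consonant
Total vowels: 2

2


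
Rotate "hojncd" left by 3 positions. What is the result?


Input: "hojncd", rotate left by 3
First 3 characters: "hoj"
Remaining characters: "ncd"
Concatenate remaining + first: "ncd" + "hoj" = "ncdhoj"

ncdhoj


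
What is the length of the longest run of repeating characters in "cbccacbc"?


Input: "cbccacbc"
Scanning for longest run:
  Position 1 ('b'): new char, reset run to 1
  Position 2 ('c'): new char, reset run to 1
  Position 3 ('c'): continues run of 'c', length=2
  Position 4 ('a'): new char, reset run to 1
  Position 5 ('c'): new char, reset run to 1
  Position 6 ('b'): new char, reset run to 1
  Position 7 ('c'): new char, reset run to 1
Longest run: 'c' with length 2

2


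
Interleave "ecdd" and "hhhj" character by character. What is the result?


Interleaving "ecdd" and "hhhj":
  Position 0: 'e' from first, 'h' from second => "eh"
  Position 1: 'c' from first, 'h' from second => "ch"
  Position 2: 'd' from first, 'h' from second => "dh"
  Position 3: 'd' from first, 'j' from second => "dj"
Result: ehchdhdj

ehchdhdj


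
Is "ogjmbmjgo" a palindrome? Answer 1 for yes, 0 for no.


Input: ogjmbmjgo
Reversed: ogjmbmjgo
  Compare pos 0 ('o') with pos 8 ('o'): match
  Compare pos 1 ('g') with pos 7 ('g'): match
  Compare pos 2 ('j') with pos 6 ('j'): match
  Compare pos 3 ('m') with pos 5 ('m'): match
Result: palindrome

1


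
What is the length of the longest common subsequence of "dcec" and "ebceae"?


LCS of "dcec" and "ebceae"
DP table:
           e    b    c    e    a    e
      0    0    0    0    0    0    0
  d   0    0    0    0    0    0    0
  c   0    0    0    1    1    1    1
  e   0    1    1    1    2    2    2
  c   0    1    1    2    2    2    2
LCS length = dp[4][6] = 2

2


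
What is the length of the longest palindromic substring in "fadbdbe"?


Input: "fadbdbe"
Checking substrings for palindromes:
  [2:5] "dbd" (len 3) => palindrome
  [3:6] "bdb" (len 3) => palindrome
Longest palindromic substring: "dbd" with length 3

3


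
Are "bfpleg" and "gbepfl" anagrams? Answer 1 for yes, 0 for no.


Strings: "bfpleg", "gbepfl"
Sorted first:  befglp
Sorted second: befglp
Sorted forms match => anagrams

1


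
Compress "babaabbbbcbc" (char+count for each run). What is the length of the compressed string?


Input: babaabbbbcbc
Runs:
  'b' x 1 => "b1"
  'a' x 1 => "a1"
  'b' x 1 => "b1"
  'a' x 2 => "a2"
  'b' x 4 => "b4"
  'c' x 1 => "c1"
  'b' x 1 => "b1"
  'c' x 1 => "c1"
Compressed: "b1a1b1a2b4c1b1c1"
Compressed length: 16

16


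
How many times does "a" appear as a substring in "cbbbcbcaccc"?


Searching for "a" in "cbbbcbcaccc"
Scanning each position:
  Position 0: "c" => no
  Position 1: "b" => no
  Position 2: "b" => no
  Position 3: "b" => no
  Position 4: "c" => no
  Position 5: "b" => no
  Position 6: "c" => no
  Position 7: "a" => MATCH
  Position 8: "c" => no
  Position 9: "c" => no
  Position 10: "c" => no
Total occurrences: 1

1


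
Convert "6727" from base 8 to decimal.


Input: "6727" in base 8
Positional expansion:
  Digit '6' (value 6) x 8^3 = 3072
  Digit '7' (value 7) x 8^2 = 448
  Digit '2' (value 2) x 8^1 = 16
  Digit '7' (value 7) x 8^0 = 7
Sum = 3543

3543


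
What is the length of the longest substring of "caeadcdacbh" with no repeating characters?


Input: "caeadcdacbh"
Sliding window (track last position of each char):
  Position 0 ('c'): window [0,0] length 1 -- new best
  Position 1 ('a'): window [0,1] length 2 -- new best
  Position 2 ('e'): window [0,2] length 3 -- new best
  Position 3 ('a'): repeat (last at 1), move window start to 2
  Position 3 ('a'): window [2,3] length 2
  Position 4 ('d'): window [2,4] length 3
  Position 5 ('c'): window [2,5] length 4 -- new best
  Position 6 ('d'): repeat (last at 4), move window start to 5
  Position 6 ('d'): window [5,6] length 2
  Position 7 ('a'): window [5,7] length 3
  Position 8 ('c'): repeat (last at 5), move window start to 6
  Position 8 ('c'): window [6,8] length 3
  Position 9 ('b'): window [6,9] length 4
  Position 10 ('h'): window [6,10] length 5 -- new best
Longest substring with no repeats: "dacbh" with length 5

5


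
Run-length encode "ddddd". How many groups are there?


Input: ddddd
Scanning for consecutive runs:
  Group 1: 'd' x 5 (positions 0-4)
Total groups: 1

1


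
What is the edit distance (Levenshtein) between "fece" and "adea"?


Computing edit distance: "fece" -> "adea"
DP table:
           a    d    e    a
      0    1    2    3    4
  f   1    1    2    3    4
  e   2    2    2    2    3
  c   3    3    3    3    3
  e   4    4    4    3    4
Edit distance = dp[4][4] = 4

4


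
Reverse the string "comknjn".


Input: comknjn
Reading characters right to left:
  Position 6: 'n'
  Position 5: 'j'
  Position 4: 'n'
  Position 3: 'k'
  Position 2: 'm'
  Position 1: 'o'
  Position 0: 'c'
Reversed: njnkmoc

njnkmoc


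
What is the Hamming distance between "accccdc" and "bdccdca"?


Comparing "accccdc" and "bdccdca" position by position:
  Position 0: 'a' vs 'b' => differ
  Position 1: 'c' vs 'd' => differ
  Position 2: 'c' vs 'c' => same
  Position 3: 'c' vs 'c' => same
  Position 4: 'c' vs 'd' => differ
  Position 5: 'd' vs 'c' => differ
  Position 6: 'c' vs 'a' => differ
Total differences (Hamming distance): 5

5


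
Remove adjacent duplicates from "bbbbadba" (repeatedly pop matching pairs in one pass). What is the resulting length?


Input: bbbbadba
Stack-based adjacent duplicate removal:
  Read 'b': push. Stack: b
  Read 'b': matches stack top 'b' => pop. Stack: (empty)
  Read 'b': push. Stack: b
  Read 'b': matches stack top 'b' => pop. Stack: (empty)
  Read 'a': push. Stack: a
  Read 'd': push. Stack: ad
  Read 'b': push. Stack: adb
  Read 'a': push. Stack: adba
Final stack: "adba" (length 4)

4


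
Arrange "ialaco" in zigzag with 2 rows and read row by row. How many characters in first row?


Zigzag "ialaco" into 2 rows:
Placing characters:
  'i' => row 0
  'a' => row 1
  'l' => row 0
  'a' => row 1
  'c' => row 0
  'o' => row 1
Rows:
  Row 0: "ilc"
  Row 1: "aao"
First row length: 3

3


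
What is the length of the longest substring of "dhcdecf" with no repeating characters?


Input: "dhcdecf"
Sliding window (track last position of each char):
  Position 0 ('d'): window [0,0] length 1 -- new best
  Position 1 ('h'): window [0,1] length 2 -- new best
  Position 2 ('c'): window [0,2] length 3 -- new best
  Position 3 ('d'): repeat (last at 0), move window start to 1
  Position 3 ('d'): window [1,3] length 3
  Position 4 ('e'): window [1,4] length 4 -- new best
  Position 5 ('c'): repeat (last at 2), move window start to 3
  Position 5 ('c'): window [3,5] length 3
  Position 6 ('f'): window [3,6] length 4
Longest substring with no repeats: "hcde" with length 4

4


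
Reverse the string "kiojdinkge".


Input: kiojdinkge
Reading characters right to left:
  Position 9: 'e'
  Position 8: 'g'
  Position 7: 'k'
  Position 6: 'n'
  Position 5: 'i'
  Position 4: 'd'
  Position 3: 'j'
  Position 2: 'o'
  Position 1: 'i'
  Position 0: 'k'
Reversed: egknidjoik

egknidjoik


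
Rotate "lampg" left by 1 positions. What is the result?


Input: "lampg", rotate left by 1
First 1 characters: "l"
Remaining characters: "ampg"
Concatenate remaining + first: "ampg" + "l" = "ampgl"

ampgl


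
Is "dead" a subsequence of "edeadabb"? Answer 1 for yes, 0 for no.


Check if "dead" is a subsequence of "edeadabb"
Greedy scan:
  Position 0 ('e'): no match needed
  Position 1 ('d'): matches sub[0] = 'd'
  Position 2 ('e'): matches sub[1] = 'e'
  Position 3 ('a'): matches sub[2] = 'a'
  Position 4 ('d'): matches sub[3] = 'd'
  Position 5 ('a'): no match needed
  Position 6 ('b'): no match needed
  Position 7 ('b'): no match needed
All 4 characters matched => is a subsequence

1


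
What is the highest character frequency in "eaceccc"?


Input: eaceccc
Character counts:
  'a': 1
  'c': 4
  'e': 2
Maximum frequency: 4

4


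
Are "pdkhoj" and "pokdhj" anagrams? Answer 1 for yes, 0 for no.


Strings: "pdkhoj", "pokdhj"
Sorted first:  dhjkop
Sorted second: dhjkop
Sorted forms match => anagrams

1


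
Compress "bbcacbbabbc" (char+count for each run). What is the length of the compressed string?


Input: bbcacbbabbc
Runs:
  'b' x 2 => "b2"
  'c' x 1 => "c1"
  'a' x 1 => "a1"
  'c' x 1 => "c1"
  'b' x 2 => "b2"
  'a' x 1 => "a1"
  'b' x 2 => "b2"
  'c' x 1 => "c1"
Compressed: "b2c1a1c1b2a1b2c1"
Compressed length: 16

16


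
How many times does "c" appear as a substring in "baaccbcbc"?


Searching for "c" in "baaccbcbc"
Scanning each position:
  Position 0: "b" => no
  Position 1: "a" => no
  Position 2: "a" => no
  Position 3: "c" => MATCH
  Position 4: "c" => MATCH
  Position 5: "b" => no
  Position 6: "c" => MATCH
  Position 7: "b" => no
  Position 8: "c" => MATCH
Total occurrences: 4

4


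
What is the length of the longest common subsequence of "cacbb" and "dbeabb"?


LCS of "cacbb" and "dbeabb"
DP table:
           d    b    e    a    b    b
      0    0    0    0    0    0    0
  c   0    0    0    0    0    0    0
  a   0    0    0    0    1    1    1
  c   0    0    0    0    1    1    1
  b   0    0    1    1    1    2    2
  b   0    0    1    1    1    2    3
LCS length = dp[5][6] = 3

3


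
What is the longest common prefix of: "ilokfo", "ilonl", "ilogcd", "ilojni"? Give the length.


Words: ilokfo, ilonl, ilogcd, ilojni
  Position 0: all 'i' => match
  Position 1: all 'l' => match
  Position 2: all 'o' => match
  Position 3: ('k', 'n', 'g', 'j') => mismatch, stop
LCP = "ilo" (length 3)

3


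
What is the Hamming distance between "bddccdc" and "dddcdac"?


Comparing "bddccdc" and "dddcdac" position by position:
  Position 0: 'b' vs 'd' => differ
  Position 1: 'd' vs 'd' => same
  Position 2: 'd' vs 'd' => same
  Position 3: 'c' vs 'c' => same
  Position 4: 'c' vs 'd' => differ
  Position 5: 'd' vs 'a' => differ
  Position 6: 'c' vs 'c' => same
Total differences (Hamming distance): 3

3


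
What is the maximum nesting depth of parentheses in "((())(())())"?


Input: "((())(())())"
Tracking depth:
  Position 0 '(': depth becomes 1
  Position 1 '(': depth becomes 2
  Position 2 '(': depth becomes 3
  Position 3 ')': depth becomes 2
  Position 4 ')': depth becomes 1
  Position 5 '(': depth becomes 2
  Position 6 '(': depth becomes 3
  Position 7 ')': depth becomes 2
  Position 8 ')': depth becomes 1
  Position 9 '(': depth becomes 2
  Position 10 ')': depth becomes 1
  Position 11 ')': depth becomes 0
Maximum depth reached: 3

3


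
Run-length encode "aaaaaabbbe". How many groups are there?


Input: aaaaaabbbe
Scanning for consecutive runs:
  Group 1: 'a' x 6 (positions 0-5)
  Group 2: 'b' x 3 (positions 6-8)
  Group 3: 'e' x 1 (positions 9-9)
Total groups: 3

3


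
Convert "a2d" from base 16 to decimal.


Input: "a2d" in base 16
Positional expansion:
  Digit 'a' (value 10) x 16^2 = 2560
  Digit '2' (value 2) x 16^1 = 32
  Digit 'd' (value 13) x 16^0 = 13
Sum = 2605

2605


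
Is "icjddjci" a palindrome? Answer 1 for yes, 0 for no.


Input: icjddjci
Reversed: icjddjci
  Compare pos 0 ('i') with pos 7 ('i'): match
  Compare pos 1 ('c') with pos 6 ('c'): match
  Compare pos 2 ('j') with pos 5 ('j'): match
  Compare pos 3 ('d') with pos 4 ('d'): match
Result: palindrome

1


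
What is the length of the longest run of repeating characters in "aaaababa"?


Input: "aaaababa"
Scanning for longest run:
  Position 1 ('a'): continues run of 'a', length=2
  Position 2 ('a'): continues run of 'a', length=3
  Position 3 ('a'): continues run of 'a', length=4
  Position 4 ('b'): new char, reset run to 1
  Position 5 ('a'): new char, reset run to 1
  Position 6 ('b'): new char, reset run to 1
  Position 7 ('a'): new char, reset run to 1
Longest run: 'a' with length 4

4


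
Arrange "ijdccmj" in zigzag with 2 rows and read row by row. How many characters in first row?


Zigzag "ijdccmj" into 2 rows:
Placing characters:
  'i' => row 0
  'j' => row 1
  'd' => row 0
  'c' => row 1
  'c' => row 0
  'm' => row 1
  'j' => row 0
Rows:
  Row 0: "idcj"
  Row 1: "jcm"
First row length: 4

4


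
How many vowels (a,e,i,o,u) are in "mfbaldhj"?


Input: mfbaldhj
Checking each character:
  'm' at position 0: consonant
  'f' at position 1: consonant
  'b' at position 2: consonant
  'a' at position 3: vowel (running total: 1)
  'l' at position 4: consonant
  'd' at position 5: consonant
  'h' at position 6: consonant
  'j' at position 7: consonant
Total vowels: 1

1


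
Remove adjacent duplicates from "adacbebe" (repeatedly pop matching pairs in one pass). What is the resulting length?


Input: adacbebe
Stack-based adjacent duplicate removal:
  Read 'a': push. Stack: a
  Read 'd': push. Stack: ad
  Read 'a': push. Stack: ada
  Read 'c': push. Stack: adac
  Read 'b': push. Stack: adacb
  Read 'e': push. Stack: adacbe
  Read 'b': push. Stack: adacbeb
  Read 'e': push. Stack: adacbebe
Final stack: "adacbebe" (length 8)

8


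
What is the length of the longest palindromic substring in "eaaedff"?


Input: "eaaedff"
Checking substrings for palindromes:
  [0:4] "eaae" (len 4) => palindrome
  [1:3] "aa" (len 2) => palindrome
  [5:7] "ff" (len 2) => palindrome
Longest palindromic substring: "eaae" with length 4

4


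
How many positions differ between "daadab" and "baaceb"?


Comparing "daadab" and "baaceb" position by position:
  Position 0: 'd' vs 'b' => DIFFER
  Position 1: 'a' vs 'a' => same
  Position 2: 'a' vs 'a' => same
  Position 3: 'd' vs 'c' => DIFFER
  Position 4: 'a' vs 'e' => DIFFER
  Position 5: 'b' vs 'b' => same
Positions that differ: 3

3


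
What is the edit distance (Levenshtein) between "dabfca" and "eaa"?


Computing edit distance: "dabfca" -> "eaa"
DP table:
           e    a    a
      0    1    2    3
  d   1    1    2    3
  a   2    2    1    2
  b   3    3    2    2
  f   4    4    3    3
  c   5    5    4    4
  a   6    6    5    4
Edit distance = dp[6][3] = 4

4


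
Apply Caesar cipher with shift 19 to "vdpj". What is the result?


Caesar cipher: shift "vdpj" by 19
  'v' (pos 21) + 19 = pos 14 = 'o'
  'd' (pos 3) + 19 = pos 22 = 'w'
  'p' (pos 15) + 19 = pos 8 = 'i'
  'j' (pos 9) + 19 = pos 2 = 'c'
Result: owic

owic


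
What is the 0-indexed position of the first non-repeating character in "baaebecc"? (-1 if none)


Input: baaebecc
Character frequencies:
  'a': 2
  'b': 2
  'c': 2
  'e': 2
Scanning left to right for freq == 1:
  Position 0 ('b'): freq=2, skip
  Position 1 ('a'): freq=2, skip
  Position 2 ('a'): freq=2, skip
  Position 3 ('e'): freq=2, skip
  Position 4 ('b'): freq=2, skip
  Position 5 ('e'): freq=2, skip
  Position 6 ('c'): freq=2, skip
  Position 7 ('c'): freq=2, skip
  No unique character found => answer = -1

-1


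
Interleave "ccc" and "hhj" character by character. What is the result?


Interleaving "ccc" and "hhj":
  Position 0: 'c' from first, 'h' from second => "ch"
  Position 1: 'c' from first, 'h' from second => "ch"
  Position 2: 'c' from first, 'j' from second => "cj"
Result: chchcj

chchcj


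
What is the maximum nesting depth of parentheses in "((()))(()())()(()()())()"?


Input: "((()))(()())()(()()())()"
Tracking depth:
  Position 0 '(': depth becomes 1
  Position 1 '(': depth becomes 2
  Position 2 '(': depth becomes 3
  Position 3 ')': depth becomes 2
  Position 4 ')': depth becomes 1
  Position 5 ')': depth becomes 0
  Position 6 '(': depth becomes 1
  Position 7 '(': depth becomes 2
  Position 8 ')': depth becomes 1
  Position 9 '(': depth becomes 2
  Position 10 ')': depth becomes 1
  Position 11 ')': depth becomes 0
  Position 12 '(': depth becomes 1
  Position 13 ')': depth becomes 0
  Position 14 '(': depth becomes 1
  Position 15 '(': depth becomes 2
  Position 16 ')': depth becomes 1
  Position 17 '(': depth becomes 2
  Position 18 ')': depth becomes 1
  Position 19 '(': depth becomes 2
  Position 20 ')': depth becomes 1
  Position 21 ')': depth becomes 0
  Position 22 '(': depth becomes 1
  Position 23 ')': depth becomes 0
Maximum depth reached: 3

3


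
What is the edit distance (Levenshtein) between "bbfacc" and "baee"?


Computing edit distance: "bbfacc" -> "baee"
DP table:
           b    a    e    e
      0    1    2    3    4
  b   1    0    1    2    3
  b   2    1    1    2    3
  f   3    2    2    2    3
  a   4    3    2    3    3
  c   5    4    3    3    4
  c   6    5    4    4    4
Edit distance = dp[6][4] = 4

4


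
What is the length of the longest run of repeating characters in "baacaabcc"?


Input: "baacaabcc"
Scanning for longest run:
  Position 1 ('a'): new char, reset run to 1
  Position 2 ('a'): continues run of 'a', length=2
  Position 3 ('c'): new char, reset run to 1
  Position 4 ('a'): new char, reset run to 1
  Position 5 ('a'): continues run of 'a', length=2
  Position 6 ('b'): new char, reset run to 1
  Position 7 ('c'): new char, reset run to 1
  Position 8 ('c'): continues run of 'c', length=2
Longest run: 'a' with length 2

2


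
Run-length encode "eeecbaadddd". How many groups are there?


Input: eeecbaadddd
Scanning for consecutive runs:
  Group 1: 'e' x 3 (positions 0-2)
  Group 2: 'c' x 1 (positions 3-3)
  Group 3: 'b' x 1 (positions 4-4)
  Group 4: 'a' x 2 (positions 5-6)
  Group 5: 'd' x 4 (positions 7-10)
Total groups: 5

5


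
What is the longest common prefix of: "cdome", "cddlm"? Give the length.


Words: cdome, cddlm
  Position 0: all 'c' => match
  Position 1: all 'd' => match
  Position 2: ('o', 'd') => mismatch, stop
LCP = "cd" (length 2)

2


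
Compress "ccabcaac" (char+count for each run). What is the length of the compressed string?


Input: ccabcaac
Runs:
  'c' x 2 => "c2"
  'a' x 1 => "a1"
  'b' x 1 => "b1"
  'c' x 1 => "c1"
  'a' x 2 => "a2"
  'c' x 1 => "c1"
Compressed: "c2a1b1c1a2c1"
Compressed length: 12

12


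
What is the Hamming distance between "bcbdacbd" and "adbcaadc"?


Comparing "bcbdacbd" and "adbcaadc" position by position:
  Position 0: 'b' vs 'a' => differ
  Position 1: 'c' vs 'd' => differ
  Position 2: 'b' vs 'b' => same
  Position 3: 'd' vs 'c' => differ
  Position 4: 'a' vs 'a' => same
  Position 5: 'c' vs 'a' => differ
  Position 6: 'b' vs 'd' => differ
  Position 7: 'd' vs 'c' => differ
Total differences (Hamming distance): 6

6


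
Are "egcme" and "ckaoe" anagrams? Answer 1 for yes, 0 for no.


Strings: "egcme", "ckaoe"
Sorted first:  ceegm
Sorted second: aceko
Differ at position 0: 'c' vs 'a' => not anagrams

0


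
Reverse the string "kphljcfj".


Input: kphljcfj
Reading characters right to left:
  Position 7: 'j'
  Position 6: 'f'
  Position 5: 'c'
  Position 4: 'j'
  Position 3: 'l'
  Position 2: 'h'
  Position 1: 'p'
  Position 0: 'k'
Reversed: jfcjlhpk

jfcjlhpk


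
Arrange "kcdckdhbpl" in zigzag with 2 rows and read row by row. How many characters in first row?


Zigzag "kcdckdhbpl" into 2 rows:
Placing characters:
  'k' => row 0
  'c' => row 1
  'd' => row 0
  'c' => row 1
  'k' => row 0
  'd' => row 1
  'h' => row 0
  'b' => row 1
  'p' => row 0
  'l' => row 1
Rows:
  Row 0: "kdkhp"
  Row 1: "ccdbl"
First row length: 5

5


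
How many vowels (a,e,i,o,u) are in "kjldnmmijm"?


Input: kjldnmmijm
Checking each character:
  'k' at position 0: consonant
  'j' at position 1: consonant
  'l' at position 2: consonant
  'd' at position 3: consonant
  'n' at position 4: consonant
  'm' at position 5: consonant
  'm' at position 6: consonant
  'i' at position 7: vowel (running total: 1)
  'j' at position 8: consonant
  'm' at position 9: consonant
Total vowels: 1

1


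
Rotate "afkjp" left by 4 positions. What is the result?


Input: "afkjp", rotate left by 4
First 4 characters: "afkj"
Remaining characters: "p"
Concatenate remaining + first: "p" + "afkj" = "pafkj"

pafkj


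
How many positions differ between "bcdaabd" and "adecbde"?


Comparing "bcdaabd" and "adecbde" position by position:
  Position 0: 'b' vs 'a' => DIFFER
  Position 1: 'c' vs 'd' => DIFFER
  Position 2: 'd' vs 'e' => DIFFER
  Position 3: 'a' vs 'c' => DIFFER
  Position 4: 'a' vs 'b' => DIFFER
  Position 5: 'b' vs 'd' => DIFFER
  Position 6: 'd' vs 'e' => DIFFER
Positions that differ: 7

7


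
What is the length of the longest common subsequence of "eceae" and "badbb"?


LCS of "eceae" and "badbb"
DP table:
           b    a    d    b    b
      0    0    0    0    0    0
  e   0    0    0    0    0    0
  c   0    0    0    0    0    0
  e   0    0    0    0    0    0
  a   0    0    1    1    1    1
  e   0    0    1    1    1    1
LCS length = dp[5][5] = 1

1


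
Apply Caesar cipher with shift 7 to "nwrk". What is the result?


Caesar cipher: shift "nwrk" by 7
  'n' (pos 13) + 7 = pos 20 = 'u'
  'w' (pos 22) + 7 = pos 3 = 'd'
  'r' (pos 17) + 7 = pos 24 = 'y'
  'k' (pos 10) + 7 = pos 17 = 'r'
Result: udyr

udyr


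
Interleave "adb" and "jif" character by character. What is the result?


Interleaving "adb" and "jif":
  Position 0: 'a' from first, 'j' from second => "aj"
  Position 1: 'd' from first, 'i' from second => "di"
  Position 2: 'b' from first, 'f' from second => "bf"
Result: ajdibf

ajdibf


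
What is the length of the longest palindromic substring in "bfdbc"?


Input: "bfdbc"
Checking substrings for palindromes:
  No multi-char palindromic substrings found
Longest palindromic substring: "b" with length 1

1


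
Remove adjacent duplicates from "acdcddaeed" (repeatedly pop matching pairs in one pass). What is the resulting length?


Input: acdcddaeed
Stack-based adjacent duplicate removal:
  Read 'a': push. Stack: a
  Read 'c': push. Stack: ac
  Read 'd': push. Stack: acd
  Read 'c': push. Stack: acdc
  Read 'd': push. Stack: acdcd
  Read 'd': matches stack top 'd' => pop. Stack: acdc
  Read 'a': push. Stack: acdca
  Read 'e': push. Stack: acdcae
  Read 'e': matches stack top 'e' => pop. Stack: acdca
  Read 'd': push. Stack: acdcad
Final stack: "acdcad" (length 6)

6


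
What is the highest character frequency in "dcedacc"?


Input: dcedacc
Character counts:
  'a': 1
  'c': 3
  'd': 2
  'e': 1
Maximum frequency: 3

3


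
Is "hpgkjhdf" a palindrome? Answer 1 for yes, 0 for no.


Input: hpgkjhdf
Reversed: fdhjkgph
  Compare pos 0 ('h') with pos 7 ('f'): MISMATCH
  Compare pos 1 ('p') with pos 6 ('d'): MISMATCH
  Compare pos 2 ('g') with pos 5 ('h'): MISMATCH
  Compare pos 3 ('k') with pos 4 ('j'): MISMATCH
Result: not a palindrome

0


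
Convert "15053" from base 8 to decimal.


Input: "15053" in base 8
Positional expansion:
  Digit '1' (value 1) x 8^4 = 4096
  Digit '5' (value 5) x 8^3 = 2560
  Digit '0' (value 0) x 8^2 = 0
  Digit '5' (value 5) x 8^1 = 40
  Digit '3' (value 3) x 8^0 = 3
Sum = 6699

6699


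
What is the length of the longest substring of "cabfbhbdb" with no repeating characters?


Input: "cabfbhbdb"
Sliding window (track last position of each char):
  Position 0 ('c'): window [0,0] length 1 -- new best
  Position 1 ('a'): window [0,1] length 2 -- new best
  Position 2 ('b'): window [0,2] length 3 -- new best
  Position 3 ('f'): window [0,3] length 4 -- new best
  Position 4 ('b'): repeat (last at 2), move window start to 3
  Position 4 ('b'): window [3,4] length 2
  Position 5 ('h'): window [3,5] length 3
  Position 6 ('b'): repeat (last at 4), move window start to 5
  Position 6 ('b'): window [5,6] length 2
  Position 7 ('d'): window [5,7] length 3
  Position 8 ('b'): repeat (last at 6), move window start to 7
  Position 8 ('b'): window [7,8] length 2
Longest substring with no repeats: "cabf" with length 4

4


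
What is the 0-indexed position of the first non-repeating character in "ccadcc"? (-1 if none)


Input: ccadcc
Character frequencies:
  'a': 1
  'c': 4
  'd': 1
Scanning left to right for freq == 1:
  Position 0 ('c'): freq=4, skip
  Position 1 ('c'): freq=4, skip
  Position 2 ('a'): unique! => answer = 2

2


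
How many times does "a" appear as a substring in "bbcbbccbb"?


Searching for "a" in "bbcbbccbb"
Scanning each position:
  Position 0: "b" => no
  Position 1: "b" => no
  Position 2: "c" => no
  Position 3: "b" => no
  Position 4: "b" => no
  Position 5: "c" => no
  Position 6: "c" => no
  Position 7: "b" => no
  Position 8: "b" => no
Total occurrences: 0

0


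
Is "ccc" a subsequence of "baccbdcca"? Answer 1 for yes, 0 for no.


Check if "ccc" is a subsequence of "baccbdcca"
Greedy scan:
  Position 0 ('b'): no match needed
  Position 1 ('a'): no match needed
  Position 2 ('c'): matches sub[0] = 'c'
  Position 3 ('c'): matches sub[1] = 'c'
  Position 4 ('b'): no match needed
  Position 5 ('d'): no match needed
  Position 6 ('c'): matches sub[2] = 'c'
  Position 7 ('c'): no match needed
  Position 8 ('a'): no match needed
All 3 characters matched => is a subsequence

1


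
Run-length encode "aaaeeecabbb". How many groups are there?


Input: aaaeeecabbb
Scanning for consecutive runs:
  Group 1: 'a' x 3 (positions 0-2)
  Group 2: 'e' x 3 (positions 3-5)
  Group 3: 'c' x 1 (positions 6-6)
  Group 4: 'a' x 1 (positions 7-7)
  Group 5: 'b' x 3 (positions 8-10)
Total groups: 5

5


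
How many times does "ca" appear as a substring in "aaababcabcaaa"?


Searching for "ca" in "aaababcabcaaa"
Scanning each position:
  Position 0: "aa" => no
  Position 1: "aa" => no
  Position 2: "ab" => no
  Position 3: "ba" => no
  Position 4: "ab" => no
  Position 5: "bc" => no
  Position 6: "ca" => MATCH
  Position 7: "ab" => no
  Position 8: "bc" => no
  Position 9: "ca" => MATCH
  Position 10: "aa" => no
  Position 11: "aa" => no
Total occurrences: 2

2


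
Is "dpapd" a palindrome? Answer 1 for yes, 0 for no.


Input: dpapd
Reversed: dpapd
  Compare pos 0 ('d') with pos 4 ('d'): match
  Compare pos 1 ('p') with pos 3 ('p'): match
Result: palindrome

1


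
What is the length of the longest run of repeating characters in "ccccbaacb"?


Input: "ccccbaacb"
Scanning for longest run:
  Position 1 ('c'): continues run of 'c', length=2
  Position 2 ('c'): continues run of 'c', length=3
  Position 3 ('c'): continues run of 'c', length=4
  Position 4 ('b'): new char, reset run to 1
  Position 5 ('a'): new char, reset run to 1
  Position 6 ('a'): continues run of 'a', length=2
  Position 7 ('c'): new char, reset run to 1
  Position 8 ('b'): new char, reset run to 1
Longest run: 'c' with length 4

4


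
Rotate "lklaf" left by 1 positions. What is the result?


Input: "lklaf", rotate left by 1
First 1 characters: "l"
Remaining characters: "klaf"
Concatenate remaining + first: "klaf" + "l" = "klafl"

klafl


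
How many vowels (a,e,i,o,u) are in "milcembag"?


Input: milcembag
Checking each character:
  'm' at position 0: consonant
  'i' at position 1: vowel (running total: 1)
  'l' at position 2: consonant
  'c' at position 3: consonant
  'e' at position 4: vowel (running total: 2)
  'm' at position 5: consonant
  'b' at position 6: consonant
  'a' at position 7: vowel (running total: 3)
  'g' at position 8: consonant
Total vowels: 3

3


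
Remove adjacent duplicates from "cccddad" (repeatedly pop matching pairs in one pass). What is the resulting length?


Input: cccddad
Stack-based adjacent duplicate removal:
  Read 'c': push. Stack: c
  Read 'c': matches stack top 'c' => pop. Stack: (empty)
  Read 'c': push. Stack: c
  Read 'd': push. Stack: cd
  Read 'd': matches stack top 'd' => pop. Stack: c
  Read 'a': push. Stack: ca
  Read 'd': push. Stack: cad
Final stack: "cad" (length 3)

3


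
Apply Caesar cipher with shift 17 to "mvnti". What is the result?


Caesar cipher: shift "mvnti" by 17
  'm' (pos 12) + 17 = pos 3 = 'd'
  'v' (pos 21) + 17 = pos 12 = 'm'
  'n' (pos 13) + 17 = pos 4 = 'e'
  't' (pos 19) + 17 = pos 10 = 'k'
  'i' (pos 8) + 17 = pos 25 = 'z'
Result: dmekz

dmekz


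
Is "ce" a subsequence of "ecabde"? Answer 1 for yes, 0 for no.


Check if "ce" is a subsequence of "ecabde"
Greedy scan:
  Position 0 ('e'): no match needed
  Position 1 ('c'): matches sub[0] = 'c'
  Position 2 ('a'): no match needed
  Position 3 ('b'): no match needed
  Position 4 ('d'): no match needed
  Position 5 ('e'): matches sub[1] = 'e'
All 2 characters matched => is a subsequence

1


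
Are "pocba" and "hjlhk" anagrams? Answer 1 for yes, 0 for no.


Strings: "pocba", "hjlhk"
Sorted first:  abcop
Sorted second: hhjkl
Differ at position 0: 'a' vs 'h' => not anagrams

0


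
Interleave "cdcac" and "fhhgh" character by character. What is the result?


Interleaving "cdcac" and "fhhgh":
  Position 0: 'c' from first, 'f' from second => "cf"
  Position 1: 'd' from first, 'h' from second => "dh"
  Position 2: 'c' from first, 'h' from second => "ch"
  Position 3: 'a' from first, 'g' from second => "ag"
  Position 4: 'c' from first, 'h' from second => "ch"
Result: cfdhchagch

cfdhchagch


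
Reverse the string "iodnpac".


Input: iodnpac
Reading characters right to left:
  Position 6: 'c'
  Position 5: 'a'
  Position 4: 'p'
  Position 3: 'n'
  Position 2: 'd'
  Position 1: 'o'
  Position 0: 'i'
Reversed: capndoi

capndoi


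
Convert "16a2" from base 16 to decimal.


Input: "16a2" in base 16
Positional expansion:
  Digit '1' (value 1) x 16^3 = 4096
  Digit '6' (value 6) x 16^2 = 1536
  Digit 'a' (value 10) x 16^1 = 160
  Digit '2' (value 2) x 16^0 = 2
Sum = 5794

5794


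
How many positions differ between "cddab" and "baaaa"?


Comparing "cddab" and "baaaa" position by position:
  Position 0: 'c' vs 'b' => DIFFER
  Position 1: 'd' vs 'a' => DIFFER
  Position 2: 'd' vs 'a' => DIFFER
  Position 3: 'a' vs 'a' => same
  Position 4: 'b' vs 'a' => DIFFER
Positions that differ: 4

4


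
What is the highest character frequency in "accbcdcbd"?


Input: accbcdcbd
Character counts:
  'a': 1
  'b': 2
  'c': 4
  'd': 2
Maximum frequency: 4

4


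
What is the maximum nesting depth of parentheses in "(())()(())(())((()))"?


Input: "(())()(())(())((()))"
Tracking depth:
  Position 0 '(': depth becomes 1
  Position 1 '(': depth becomes 2
  Position 2 ')': depth becomes 1
  Position 3 ')': depth becomes 0
  Position 4 '(': depth becomes 1
  Position 5 ')': depth becomes 0
  Position 6 '(': depth becomes 1
  Position 7 '(': depth becomes 2
  Position 8 ')': depth becomes 1
  Position 9 ')': depth becomes 0
  Position 10 '(': depth becomes 1
  Position 11 '(': depth becomes 2
  Position 12 ')': depth becomes 1
  Position 13 ')': depth becomes 0
  Position 14 '(': depth becomes 1
  Position 15 '(': depth becomes 2
  Position 16 '(': depth becomes 3
  Position 17 ')': depth becomes 2
  Position 18 ')': depth becomes 1
  Position 19 ')': depth becomes 0
Maximum depth reached: 3

3


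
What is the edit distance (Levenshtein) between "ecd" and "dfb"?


Computing edit distance: "ecd" -> "dfb"
DP table:
           d    f    b
      0    1    2    3
  e   1    1    2    3
  c   2    2    2    3
  d   3    2    3    3
Edit distance = dp[3][3] = 3

3


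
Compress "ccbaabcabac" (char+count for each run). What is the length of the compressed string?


Input: ccbaabcabac
Runs:
  'c' x 2 => "c2"
  'b' x 1 => "b1"
  'a' x 2 => "a2"
  'b' x 1 => "b1"
  'c' x 1 => "c1"
  'a' x 1 => "a1"
  'b' x 1 => "b1"
  'a' x 1 => "a1"
  'c' x 1 => "c1"
Compressed: "c2b1a2b1c1a1b1a1c1"
Compressed length: 18

18


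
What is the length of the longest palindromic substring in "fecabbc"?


Input: "fecabbc"
Checking substrings for palindromes:
  [4:6] "bb" (len 2) => palindrome
Longest palindromic substring: "bb" with length 2

2


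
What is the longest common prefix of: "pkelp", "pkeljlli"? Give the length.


Words: pkelp, pkeljlli
  Position 0: all 'p' => match
  Position 1: all 'k' => match
  Position 2: all 'e' => match
  Position 3: all 'l' => match
  Position 4: ('p', 'j') => mismatch, stop
LCP = "pkel" (length 4)

4


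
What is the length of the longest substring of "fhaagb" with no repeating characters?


Input: "fhaagb"
Sliding window (track last position of each char):
  Position 0 ('f'): window [0,0] length 1 -- new best
  Position 1 ('h'): window [0,1] length 2 -- new best
  Position 2 ('a'): window [0,2] length 3 -- new best
  Position 3 ('a'): repeat (last at 2), move window start to 3
  Position 3 ('a'): window [3,3] length 1
  Position 4 ('g'): window [3,4] length 2
  Position 5 ('b'): window [3,5] length 3
Longest substring with no repeats: "fha" with length 3

3


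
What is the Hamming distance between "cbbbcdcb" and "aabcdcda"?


Comparing "cbbbcdcb" and "aabcdcda" position by position:
  Position 0: 'c' vs 'a' => differ
  Position 1: 'b' vs 'a' => differ
  Position 2: 'b' vs 'b' => same
  Position 3: 'b' vs 'c' => differ
  Position 4: 'c' vs 'd' => differ
  Position 5: 'd' vs 'c' => differ
  Position 6: 'c' vs 'd' => differ
  Position 7: 'b' vs 'a' => differ
Total differences (Hamming distance): 7

7


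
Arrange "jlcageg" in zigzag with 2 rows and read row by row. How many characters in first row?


Zigzag "jlcageg" into 2 rows:
Placing characters:
  'j' => row 0
  'l' => row 1
  'c' => row 0
  'a' => row 1
  'g' => row 0
  'e' => row 1
  'g' => row 0
Rows:
  Row 0: "jcgg"
  Row 1: "lae"
First row length: 4

4


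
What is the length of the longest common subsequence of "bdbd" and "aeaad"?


LCS of "bdbd" and "aeaad"
DP table:
           a    e    a    a    d
      0    0    0    0    0    0
  b   0    0    0    0    0    0
  d   0    0    0    0    0    1
  b   0    0    0    0    0    1
  d   0    0    0    0    0    1
LCS length = dp[4][5] = 1

1


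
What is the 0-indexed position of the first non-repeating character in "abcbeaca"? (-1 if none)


Input: abcbeaca
Character frequencies:
  'a': 3
  'b': 2
  'c': 2
  'e': 1
Scanning left to right for freq == 1:
  Position 0 ('a'): freq=3, skip
  Position 1 ('b'): freq=2, skip
  Position 2 ('c'): freq=2, skip
  Position 3 ('b'): freq=2, skip
  Position 4 ('e'): unique! => answer = 4

4


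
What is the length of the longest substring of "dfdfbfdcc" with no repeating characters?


Input: "dfdfbfdcc"
Sliding window (track last position of each char):
  Position 0 ('d'): window [0,0] length 1 -- new best
  Position 1 ('f'): window [0,1] length 2 -- new best
  Position 2 ('d'): repeat (last at 0), move window start to 1
  Position 2 ('d'): window [1,2] length 2
  Position 3 ('f'): repeat (last at 1), move window start to 2
  Position 3 ('f'): window [2,3] length 2
  Position 4 ('b'): window [2,4] length 3 -- new best
  Position 5 ('f'): repeat (last at 3), move window start to 4
  Position 5 ('f'): window [4,5] length 2
  Position 6 ('d'): window [4,6] length 3
  Position 7 ('c'): window [4,7] length 4 -- new best
  Position 8 ('c'): repeat (last at 7), move window start to 8
  Position 8 ('c'): window [8,8] length 1
Longest substring with no repeats: "bfdc" with length 4

4


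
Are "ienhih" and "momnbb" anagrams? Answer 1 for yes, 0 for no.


Strings: "ienhih", "momnbb"
Sorted first:  ehhiin
Sorted second: bbmmno
Differ at position 0: 'e' vs 'b' => not anagrams

0


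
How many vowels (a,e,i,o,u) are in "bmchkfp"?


Input: bmchkfp
Checking each character:
  'b' at position 0: consonant
  'm' at position 1: consonant
  'c' at position 2: consonant
  'h' at position 3: consonant
  'k' at position 4: consonant
  'f' at position 5: consonant
  'p' at position 6: consonant
Total vowels: 0

0


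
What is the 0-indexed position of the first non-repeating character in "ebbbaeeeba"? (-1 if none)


Input: ebbbaeeeba
Character frequencies:
  'a': 2
  'b': 4
  'e': 4
Scanning left to right for freq == 1:
  Position 0 ('e'): freq=4, skip
  Position 1 ('b'): freq=4, skip
  Position 2 ('b'): freq=4, skip
  Position 3 ('b'): freq=4, skip
  Position 4 ('a'): freq=2, skip
  Position 5 ('e'): freq=4, skip
  Position 6 ('e'): freq=4, skip
  Position 7 ('e'): freq=4, skip
  Position 8 ('b'): freq=4, skip
  Position 9 ('a'): freq=2, skip
  No unique character found => answer = -1

-1


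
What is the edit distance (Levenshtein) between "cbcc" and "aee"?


Computing edit distance: "cbcc" -> "aee"
DP table:
           a    e    e
      0    1    2    3
  c   1    1    2    3
  b   2    2    2    3
  c   3    3    3    3
  c   4    4    4    4
Edit distance = dp[4][3] = 4

4


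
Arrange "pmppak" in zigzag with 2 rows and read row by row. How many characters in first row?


Zigzag "pmppak" into 2 rows:
Placing characters:
  'p' => row 0
  'm' => row 1
  'p' => row 0
  'p' => row 1
  'a' => row 0
  'k' => row 1
Rows:
  Row 0: "ppa"
  Row 1: "mpk"
First row length: 3

3


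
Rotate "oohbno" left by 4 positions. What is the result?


Input: "oohbno", rotate left by 4
First 4 characters: "oohb"
Remaining characters: "no"
Concatenate remaining + first: "no" + "oohb" = "nooohb"

nooohb


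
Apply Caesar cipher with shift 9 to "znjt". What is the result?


Caesar cipher: shift "znjt" by 9
  'z' (pos 25) + 9 = pos 8 = 'i'
  'n' (pos 13) + 9 = pos 22 = 'w'
  'j' (pos 9) + 9 = pos 18 = 's'
  't' (pos 19) + 9 = pos 2 = 'c'
Result: iwsc

iwsc


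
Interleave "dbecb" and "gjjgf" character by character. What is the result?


Interleaving "dbecb" and "gjjgf":
  Position 0: 'd' from first, 'g' from second => "dg"
  Position 1: 'b' from first, 'j' from second => "bj"
  Position 2: 'e' from first, 'j' from second => "ej"
  Position 3: 'c' from first, 'g' from second => "cg"
  Position 4: 'b' from first, 'f' from second => "bf"
Result: dgbjejcgbf

dgbjejcgbf


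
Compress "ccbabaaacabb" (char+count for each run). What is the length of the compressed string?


Input: ccbabaaacabb
Runs:
  'c' x 2 => "c2"
  'b' x 1 => "b1"
  'a' x 1 => "a1"
  'b' x 1 => "b1"
  'a' x 3 => "a3"
  'c' x 1 => "c1"
  'a' x 1 => "a1"
  'b' x 2 => "b2"
Compressed: "c2b1a1b1a3c1a1b2"
Compressed length: 16

16


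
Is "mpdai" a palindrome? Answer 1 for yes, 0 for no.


Input: mpdai
Reversed: iadpm
  Compare pos 0 ('m') with pos 4 ('i'): MISMATCH
  Compare pos 1 ('p') with pos 3 ('a'): MISMATCH
Result: not a palindrome

0


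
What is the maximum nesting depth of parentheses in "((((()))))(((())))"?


Input: "((((()))))(((())))"
Tracking depth:
  Position 0 '(': depth becomes 1
  Position 1 '(': depth becomes 2
  Position 2 '(': depth becomes 3
  Position 3 '(': depth becomes 4
  Position 4 '(': depth becomes 5
  Position 5 ')': depth becomes 4
  Position 6 ')': depth becomes 3
  Position 7 ')': depth becomes 2
  Position 8 ')': depth becomes 1
  Position 9 ')': depth becomes 0
  Position 10 '(': depth becomes 1
  Position 11 '(': depth becomes 2
  Position 12 '(': depth becomes 3
  Position 13 '(': depth becomes 4
  Position 14 ')': depth becomes 3
  Position 15 ')': depth becomes 2
  Position 16 ')': depth becomes 1
  Position 17 ')': depth becomes 0
Maximum depth reached: 5

5
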